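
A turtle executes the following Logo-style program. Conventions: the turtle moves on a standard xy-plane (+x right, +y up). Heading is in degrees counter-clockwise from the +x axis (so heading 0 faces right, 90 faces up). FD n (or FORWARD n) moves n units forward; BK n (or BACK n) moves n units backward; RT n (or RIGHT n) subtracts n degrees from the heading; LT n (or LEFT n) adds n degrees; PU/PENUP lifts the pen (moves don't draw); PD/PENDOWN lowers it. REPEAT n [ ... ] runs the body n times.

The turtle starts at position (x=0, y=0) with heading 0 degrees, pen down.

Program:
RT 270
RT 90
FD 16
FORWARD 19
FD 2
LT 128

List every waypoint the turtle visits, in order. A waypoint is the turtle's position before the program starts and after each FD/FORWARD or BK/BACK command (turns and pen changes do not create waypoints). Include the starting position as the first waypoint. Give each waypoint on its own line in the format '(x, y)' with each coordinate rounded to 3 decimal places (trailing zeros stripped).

Answer: (0, 0)
(16, 0)
(35, 0)
(37, 0)

Derivation:
Executing turtle program step by step:
Start: pos=(0,0), heading=0, pen down
RT 270: heading 0 -> 90
RT 90: heading 90 -> 0
FD 16: (0,0) -> (16,0) [heading=0, draw]
FD 19: (16,0) -> (35,0) [heading=0, draw]
FD 2: (35,0) -> (37,0) [heading=0, draw]
LT 128: heading 0 -> 128
Final: pos=(37,0), heading=128, 3 segment(s) drawn
Waypoints (4 total):
(0, 0)
(16, 0)
(35, 0)
(37, 0)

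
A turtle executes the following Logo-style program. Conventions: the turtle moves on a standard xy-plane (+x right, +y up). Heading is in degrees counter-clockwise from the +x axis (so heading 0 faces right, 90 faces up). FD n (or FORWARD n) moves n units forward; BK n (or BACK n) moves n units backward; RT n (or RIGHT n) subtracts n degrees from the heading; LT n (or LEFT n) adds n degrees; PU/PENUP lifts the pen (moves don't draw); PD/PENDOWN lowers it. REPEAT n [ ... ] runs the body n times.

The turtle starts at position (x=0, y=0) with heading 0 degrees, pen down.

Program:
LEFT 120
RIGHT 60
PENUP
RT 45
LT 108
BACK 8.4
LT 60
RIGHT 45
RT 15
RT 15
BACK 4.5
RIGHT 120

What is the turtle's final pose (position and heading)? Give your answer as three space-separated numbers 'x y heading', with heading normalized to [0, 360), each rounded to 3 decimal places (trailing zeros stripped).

Answer: 5.966 -11.325 348

Derivation:
Executing turtle program step by step:
Start: pos=(0,0), heading=0, pen down
LT 120: heading 0 -> 120
RT 60: heading 120 -> 60
PU: pen up
RT 45: heading 60 -> 15
LT 108: heading 15 -> 123
BK 8.4: (0,0) -> (4.575,-7.045) [heading=123, move]
LT 60: heading 123 -> 183
RT 45: heading 183 -> 138
RT 15: heading 138 -> 123
RT 15: heading 123 -> 108
BK 4.5: (4.575,-7.045) -> (5.966,-11.325) [heading=108, move]
RT 120: heading 108 -> 348
Final: pos=(5.966,-11.325), heading=348, 0 segment(s) drawn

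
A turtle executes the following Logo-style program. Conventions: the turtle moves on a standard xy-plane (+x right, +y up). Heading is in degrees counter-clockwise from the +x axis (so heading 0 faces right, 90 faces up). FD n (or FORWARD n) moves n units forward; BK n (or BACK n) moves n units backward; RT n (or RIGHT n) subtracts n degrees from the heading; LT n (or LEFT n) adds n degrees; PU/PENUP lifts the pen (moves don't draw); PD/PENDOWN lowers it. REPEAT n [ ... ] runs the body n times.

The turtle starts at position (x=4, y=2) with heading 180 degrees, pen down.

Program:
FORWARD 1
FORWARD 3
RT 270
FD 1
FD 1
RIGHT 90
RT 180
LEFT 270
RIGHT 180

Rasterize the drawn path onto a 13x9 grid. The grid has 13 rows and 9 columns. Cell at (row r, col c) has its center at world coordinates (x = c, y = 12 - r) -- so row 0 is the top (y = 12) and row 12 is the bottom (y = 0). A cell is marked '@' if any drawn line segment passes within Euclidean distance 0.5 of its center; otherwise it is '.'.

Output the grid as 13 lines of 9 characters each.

Segment 0: (4,2) -> (3,2)
Segment 1: (3,2) -> (0,2)
Segment 2: (0,2) -> (0,1)
Segment 3: (0,1) -> (0,0)

Answer: .........
.........
.........
.........
.........
.........
.........
.........
.........
.........
@@@@@....
@........
@........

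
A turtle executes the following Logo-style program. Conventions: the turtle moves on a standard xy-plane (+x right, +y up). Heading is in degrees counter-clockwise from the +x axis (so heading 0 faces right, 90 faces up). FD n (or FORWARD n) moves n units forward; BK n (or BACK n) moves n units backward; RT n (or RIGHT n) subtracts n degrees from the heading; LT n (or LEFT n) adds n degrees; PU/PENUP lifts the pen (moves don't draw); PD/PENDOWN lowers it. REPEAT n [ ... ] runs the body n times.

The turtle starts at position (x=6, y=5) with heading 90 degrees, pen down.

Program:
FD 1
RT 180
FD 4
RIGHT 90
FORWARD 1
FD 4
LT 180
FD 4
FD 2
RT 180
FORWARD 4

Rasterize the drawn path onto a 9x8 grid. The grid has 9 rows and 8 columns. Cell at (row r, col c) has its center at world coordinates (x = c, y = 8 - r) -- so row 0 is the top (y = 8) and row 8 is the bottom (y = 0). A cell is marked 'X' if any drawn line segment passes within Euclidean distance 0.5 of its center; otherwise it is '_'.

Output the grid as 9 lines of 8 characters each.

Answer: ________
________
______X_
______X_
______X_
______X_
_XXXXXXX
________
________

Derivation:
Segment 0: (6,5) -> (6,6)
Segment 1: (6,6) -> (6,2)
Segment 2: (6,2) -> (5,2)
Segment 3: (5,2) -> (1,2)
Segment 4: (1,2) -> (5,2)
Segment 5: (5,2) -> (7,2)
Segment 6: (7,2) -> (3,2)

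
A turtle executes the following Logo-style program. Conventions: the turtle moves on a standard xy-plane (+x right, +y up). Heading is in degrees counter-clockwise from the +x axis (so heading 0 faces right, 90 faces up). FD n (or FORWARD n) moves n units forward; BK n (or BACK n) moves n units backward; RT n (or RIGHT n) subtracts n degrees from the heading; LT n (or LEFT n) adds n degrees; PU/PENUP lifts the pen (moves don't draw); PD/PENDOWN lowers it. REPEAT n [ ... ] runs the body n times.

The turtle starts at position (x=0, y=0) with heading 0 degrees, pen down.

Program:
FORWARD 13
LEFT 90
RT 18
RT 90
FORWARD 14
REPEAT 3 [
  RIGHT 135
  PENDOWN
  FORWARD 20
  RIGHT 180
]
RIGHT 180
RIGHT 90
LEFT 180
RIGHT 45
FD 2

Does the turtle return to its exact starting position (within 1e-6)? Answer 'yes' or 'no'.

Executing turtle program step by step:
Start: pos=(0,0), heading=0, pen down
FD 13: (0,0) -> (13,0) [heading=0, draw]
LT 90: heading 0 -> 90
RT 18: heading 90 -> 72
RT 90: heading 72 -> 342
FD 14: (13,0) -> (26.315,-4.326) [heading=342, draw]
REPEAT 3 [
  -- iteration 1/3 --
  RT 135: heading 342 -> 207
  PD: pen down
  FD 20: (26.315,-4.326) -> (8.495,-13.406) [heading=207, draw]
  RT 180: heading 207 -> 27
  -- iteration 2/3 --
  RT 135: heading 27 -> 252
  PD: pen down
  FD 20: (8.495,-13.406) -> (2.314,-32.427) [heading=252, draw]
  RT 180: heading 252 -> 72
  -- iteration 3/3 --
  RT 135: heading 72 -> 297
  PD: pen down
  FD 20: (2.314,-32.427) -> (11.394,-50.247) [heading=297, draw]
  RT 180: heading 297 -> 117
]
RT 180: heading 117 -> 297
RT 90: heading 297 -> 207
LT 180: heading 207 -> 27
RT 45: heading 27 -> 342
FD 2: (11.394,-50.247) -> (13.296,-50.865) [heading=342, draw]
Final: pos=(13.296,-50.865), heading=342, 6 segment(s) drawn

Start position: (0, 0)
Final position: (13.296, -50.865)
Distance = 52.574; >= 1e-6 -> NOT closed

Answer: no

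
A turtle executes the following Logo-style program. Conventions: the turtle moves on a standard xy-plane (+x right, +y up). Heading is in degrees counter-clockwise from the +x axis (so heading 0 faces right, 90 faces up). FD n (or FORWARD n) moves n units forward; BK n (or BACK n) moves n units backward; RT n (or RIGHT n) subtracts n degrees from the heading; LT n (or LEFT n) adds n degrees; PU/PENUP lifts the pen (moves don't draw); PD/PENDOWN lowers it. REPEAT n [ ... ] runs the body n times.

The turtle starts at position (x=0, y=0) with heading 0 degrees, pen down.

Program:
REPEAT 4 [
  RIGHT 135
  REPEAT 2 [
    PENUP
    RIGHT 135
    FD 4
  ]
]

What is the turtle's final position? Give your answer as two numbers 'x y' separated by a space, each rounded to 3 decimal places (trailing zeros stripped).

Answer: 5.657 -5.657

Derivation:
Executing turtle program step by step:
Start: pos=(0,0), heading=0, pen down
REPEAT 4 [
  -- iteration 1/4 --
  RT 135: heading 0 -> 225
  REPEAT 2 [
    -- iteration 1/2 --
    PU: pen up
    RT 135: heading 225 -> 90
    FD 4: (0,0) -> (0,4) [heading=90, move]
    -- iteration 2/2 --
    PU: pen up
    RT 135: heading 90 -> 315
    FD 4: (0,4) -> (2.828,1.172) [heading=315, move]
  ]
  -- iteration 2/4 --
  RT 135: heading 315 -> 180
  REPEAT 2 [
    -- iteration 1/2 --
    PU: pen up
    RT 135: heading 180 -> 45
    FD 4: (2.828,1.172) -> (5.657,4) [heading=45, move]
    -- iteration 2/2 --
    PU: pen up
    RT 135: heading 45 -> 270
    FD 4: (5.657,4) -> (5.657,0) [heading=270, move]
  ]
  -- iteration 3/4 --
  RT 135: heading 270 -> 135
  REPEAT 2 [
    -- iteration 1/2 --
    PU: pen up
    RT 135: heading 135 -> 0
    FD 4: (5.657,0) -> (9.657,0) [heading=0, move]
    -- iteration 2/2 --
    PU: pen up
    RT 135: heading 0 -> 225
    FD 4: (9.657,0) -> (6.828,-2.828) [heading=225, move]
  ]
  -- iteration 4/4 --
  RT 135: heading 225 -> 90
  REPEAT 2 [
    -- iteration 1/2 --
    PU: pen up
    RT 135: heading 90 -> 315
    FD 4: (6.828,-2.828) -> (9.657,-5.657) [heading=315, move]
    -- iteration 2/2 --
    PU: pen up
    RT 135: heading 315 -> 180
    FD 4: (9.657,-5.657) -> (5.657,-5.657) [heading=180, move]
  ]
]
Final: pos=(5.657,-5.657), heading=180, 0 segment(s) drawn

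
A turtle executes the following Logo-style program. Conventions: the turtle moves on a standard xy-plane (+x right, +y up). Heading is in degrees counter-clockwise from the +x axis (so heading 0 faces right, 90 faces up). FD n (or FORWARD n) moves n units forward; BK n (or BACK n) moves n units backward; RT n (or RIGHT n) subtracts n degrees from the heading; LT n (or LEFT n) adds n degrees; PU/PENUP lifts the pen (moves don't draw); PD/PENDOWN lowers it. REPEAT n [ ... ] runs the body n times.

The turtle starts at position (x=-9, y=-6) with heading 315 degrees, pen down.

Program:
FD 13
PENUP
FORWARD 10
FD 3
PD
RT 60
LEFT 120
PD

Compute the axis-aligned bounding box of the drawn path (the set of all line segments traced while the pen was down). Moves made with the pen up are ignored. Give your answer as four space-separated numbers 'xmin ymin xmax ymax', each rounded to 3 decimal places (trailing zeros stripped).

Executing turtle program step by step:
Start: pos=(-9,-6), heading=315, pen down
FD 13: (-9,-6) -> (0.192,-15.192) [heading=315, draw]
PU: pen up
FD 10: (0.192,-15.192) -> (7.263,-22.263) [heading=315, move]
FD 3: (7.263,-22.263) -> (9.385,-24.385) [heading=315, move]
PD: pen down
RT 60: heading 315 -> 255
LT 120: heading 255 -> 15
PD: pen down
Final: pos=(9.385,-24.385), heading=15, 1 segment(s) drawn

Segment endpoints: x in {-9, 0.192}, y in {-15.192, -6}
xmin=-9, ymin=-15.192, xmax=0.192, ymax=-6

Answer: -9 -15.192 0.192 -6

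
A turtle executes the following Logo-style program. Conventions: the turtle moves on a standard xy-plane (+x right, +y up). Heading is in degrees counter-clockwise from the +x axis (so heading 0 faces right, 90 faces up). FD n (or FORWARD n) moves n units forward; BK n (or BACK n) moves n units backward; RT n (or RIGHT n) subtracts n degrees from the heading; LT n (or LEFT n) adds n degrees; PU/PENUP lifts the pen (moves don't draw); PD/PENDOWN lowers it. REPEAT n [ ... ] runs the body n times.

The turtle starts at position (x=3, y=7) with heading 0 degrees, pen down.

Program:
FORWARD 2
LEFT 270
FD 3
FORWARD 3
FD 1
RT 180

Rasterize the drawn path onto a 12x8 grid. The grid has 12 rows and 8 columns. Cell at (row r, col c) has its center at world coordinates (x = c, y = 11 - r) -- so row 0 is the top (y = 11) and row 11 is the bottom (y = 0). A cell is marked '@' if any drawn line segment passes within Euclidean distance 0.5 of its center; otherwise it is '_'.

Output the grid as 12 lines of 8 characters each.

Segment 0: (3,7) -> (5,7)
Segment 1: (5,7) -> (5,4)
Segment 2: (5,4) -> (5,1)
Segment 3: (5,1) -> (5,0)

Answer: ________
________
________
________
___@@@__
_____@__
_____@__
_____@__
_____@__
_____@__
_____@__
_____@__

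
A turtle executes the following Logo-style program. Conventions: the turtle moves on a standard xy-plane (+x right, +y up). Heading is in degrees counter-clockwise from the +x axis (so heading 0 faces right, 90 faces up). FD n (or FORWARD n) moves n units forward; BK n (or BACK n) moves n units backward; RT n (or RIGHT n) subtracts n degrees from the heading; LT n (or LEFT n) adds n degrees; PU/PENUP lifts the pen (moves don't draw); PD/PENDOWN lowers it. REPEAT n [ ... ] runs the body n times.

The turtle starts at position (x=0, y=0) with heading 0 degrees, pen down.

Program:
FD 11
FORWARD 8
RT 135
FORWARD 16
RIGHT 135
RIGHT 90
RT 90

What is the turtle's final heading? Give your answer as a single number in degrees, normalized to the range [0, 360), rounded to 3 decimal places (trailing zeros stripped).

Answer: 270

Derivation:
Executing turtle program step by step:
Start: pos=(0,0), heading=0, pen down
FD 11: (0,0) -> (11,0) [heading=0, draw]
FD 8: (11,0) -> (19,0) [heading=0, draw]
RT 135: heading 0 -> 225
FD 16: (19,0) -> (7.686,-11.314) [heading=225, draw]
RT 135: heading 225 -> 90
RT 90: heading 90 -> 0
RT 90: heading 0 -> 270
Final: pos=(7.686,-11.314), heading=270, 3 segment(s) drawn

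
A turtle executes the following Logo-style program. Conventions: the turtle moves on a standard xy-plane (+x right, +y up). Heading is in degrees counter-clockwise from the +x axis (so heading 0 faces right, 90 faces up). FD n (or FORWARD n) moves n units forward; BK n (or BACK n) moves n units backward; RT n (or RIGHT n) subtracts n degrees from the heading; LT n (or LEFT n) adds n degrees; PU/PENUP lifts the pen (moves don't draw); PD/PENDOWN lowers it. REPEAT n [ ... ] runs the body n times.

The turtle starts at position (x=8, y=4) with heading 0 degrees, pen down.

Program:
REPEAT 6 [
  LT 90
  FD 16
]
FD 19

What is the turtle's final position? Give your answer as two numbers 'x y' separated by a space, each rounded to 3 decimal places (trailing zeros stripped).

Executing turtle program step by step:
Start: pos=(8,4), heading=0, pen down
REPEAT 6 [
  -- iteration 1/6 --
  LT 90: heading 0 -> 90
  FD 16: (8,4) -> (8,20) [heading=90, draw]
  -- iteration 2/6 --
  LT 90: heading 90 -> 180
  FD 16: (8,20) -> (-8,20) [heading=180, draw]
  -- iteration 3/6 --
  LT 90: heading 180 -> 270
  FD 16: (-8,20) -> (-8,4) [heading=270, draw]
  -- iteration 4/6 --
  LT 90: heading 270 -> 0
  FD 16: (-8,4) -> (8,4) [heading=0, draw]
  -- iteration 5/6 --
  LT 90: heading 0 -> 90
  FD 16: (8,4) -> (8,20) [heading=90, draw]
  -- iteration 6/6 --
  LT 90: heading 90 -> 180
  FD 16: (8,20) -> (-8,20) [heading=180, draw]
]
FD 19: (-8,20) -> (-27,20) [heading=180, draw]
Final: pos=(-27,20), heading=180, 7 segment(s) drawn

Answer: -27 20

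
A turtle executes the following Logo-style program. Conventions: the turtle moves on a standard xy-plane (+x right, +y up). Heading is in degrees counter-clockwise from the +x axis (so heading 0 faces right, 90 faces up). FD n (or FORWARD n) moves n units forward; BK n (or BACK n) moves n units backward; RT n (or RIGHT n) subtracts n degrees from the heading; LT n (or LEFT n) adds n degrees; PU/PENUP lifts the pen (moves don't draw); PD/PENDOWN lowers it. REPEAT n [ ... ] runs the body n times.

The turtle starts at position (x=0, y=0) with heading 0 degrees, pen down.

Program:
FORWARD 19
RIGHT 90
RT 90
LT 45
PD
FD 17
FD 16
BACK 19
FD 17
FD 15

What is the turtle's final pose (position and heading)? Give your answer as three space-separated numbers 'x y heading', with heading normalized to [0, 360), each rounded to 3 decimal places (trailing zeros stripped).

Executing turtle program step by step:
Start: pos=(0,0), heading=0, pen down
FD 19: (0,0) -> (19,0) [heading=0, draw]
RT 90: heading 0 -> 270
RT 90: heading 270 -> 180
LT 45: heading 180 -> 225
PD: pen down
FD 17: (19,0) -> (6.979,-12.021) [heading=225, draw]
FD 16: (6.979,-12.021) -> (-4.335,-23.335) [heading=225, draw]
BK 19: (-4.335,-23.335) -> (9.101,-9.899) [heading=225, draw]
FD 17: (9.101,-9.899) -> (-2.92,-21.92) [heading=225, draw]
FD 15: (-2.92,-21.92) -> (-13.527,-32.527) [heading=225, draw]
Final: pos=(-13.527,-32.527), heading=225, 6 segment(s) drawn

Answer: -13.527 -32.527 225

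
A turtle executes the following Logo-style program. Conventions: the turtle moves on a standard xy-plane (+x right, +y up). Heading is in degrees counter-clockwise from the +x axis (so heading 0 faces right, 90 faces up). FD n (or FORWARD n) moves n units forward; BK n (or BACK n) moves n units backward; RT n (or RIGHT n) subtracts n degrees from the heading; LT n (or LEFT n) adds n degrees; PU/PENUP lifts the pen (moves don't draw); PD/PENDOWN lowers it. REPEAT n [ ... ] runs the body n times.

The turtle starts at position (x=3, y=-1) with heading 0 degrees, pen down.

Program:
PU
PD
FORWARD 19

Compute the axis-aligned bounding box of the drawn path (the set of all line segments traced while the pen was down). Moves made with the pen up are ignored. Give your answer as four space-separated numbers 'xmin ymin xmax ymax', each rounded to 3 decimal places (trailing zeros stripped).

Executing turtle program step by step:
Start: pos=(3,-1), heading=0, pen down
PU: pen up
PD: pen down
FD 19: (3,-1) -> (22,-1) [heading=0, draw]
Final: pos=(22,-1), heading=0, 1 segment(s) drawn

Segment endpoints: x in {3, 22}, y in {-1}
xmin=3, ymin=-1, xmax=22, ymax=-1

Answer: 3 -1 22 -1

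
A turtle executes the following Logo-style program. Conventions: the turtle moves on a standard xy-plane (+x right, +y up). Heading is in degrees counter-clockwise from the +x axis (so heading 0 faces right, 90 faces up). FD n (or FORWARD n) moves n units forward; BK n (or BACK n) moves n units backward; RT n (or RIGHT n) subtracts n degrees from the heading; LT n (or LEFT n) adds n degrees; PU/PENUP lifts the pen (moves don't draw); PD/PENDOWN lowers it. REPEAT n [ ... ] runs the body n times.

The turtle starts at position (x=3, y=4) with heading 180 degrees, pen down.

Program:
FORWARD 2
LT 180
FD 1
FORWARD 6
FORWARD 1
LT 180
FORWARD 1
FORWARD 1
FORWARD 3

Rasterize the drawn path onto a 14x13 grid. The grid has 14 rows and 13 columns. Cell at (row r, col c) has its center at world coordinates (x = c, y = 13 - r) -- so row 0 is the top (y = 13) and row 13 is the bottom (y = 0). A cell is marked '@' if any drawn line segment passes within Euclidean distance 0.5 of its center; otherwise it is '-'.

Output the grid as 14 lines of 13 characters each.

Answer: -------------
-------------
-------------
-------------
-------------
-------------
-------------
-------------
-------------
-@@@@@@@@@---
-------------
-------------
-------------
-------------

Derivation:
Segment 0: (3,4) -> (1,4)
Segment 1: (1,4) -> (2,4)
Segment 2: (2,4) -> (8,4)
Segment 3: (8,4) -> (9,4)
Segment 4: (9,4) -> (8,4)
Segment 5: (8,4) -> (7,4)
Segment 6: (7,4) -> (4,4)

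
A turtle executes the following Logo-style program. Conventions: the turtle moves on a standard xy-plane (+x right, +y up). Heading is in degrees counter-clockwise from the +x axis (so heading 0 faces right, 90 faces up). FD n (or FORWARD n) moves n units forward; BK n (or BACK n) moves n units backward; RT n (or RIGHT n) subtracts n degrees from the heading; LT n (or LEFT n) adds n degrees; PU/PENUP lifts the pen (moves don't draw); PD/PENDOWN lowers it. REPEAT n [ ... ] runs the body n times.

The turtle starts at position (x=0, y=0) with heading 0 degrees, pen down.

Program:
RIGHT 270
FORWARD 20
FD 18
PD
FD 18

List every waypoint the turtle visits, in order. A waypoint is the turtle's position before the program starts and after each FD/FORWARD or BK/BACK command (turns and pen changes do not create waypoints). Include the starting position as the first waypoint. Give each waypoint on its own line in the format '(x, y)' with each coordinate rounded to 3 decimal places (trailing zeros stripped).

Executing turtle program step by step:
Start: pos=(0,0), heading=0, pen down
RT 270: heading 0 -> 90
FD 20: (0,0) -> (0,20) [heading=90, draw]
FD 18: (0,20) -> (0,38) [heading=90, draw]
PD: pen down
FD 18: (0,38) -> (0,56) [heading=90, draw]
Final: pos=(0,56), heading=90, 3 segment(s) drawn
Waypoints (4 total):
(0, 0)
(0, 20)
(0, 38)
(0, 56)

Answer: (0, 0)
(0, 20)
(0, 38)
(0, 56)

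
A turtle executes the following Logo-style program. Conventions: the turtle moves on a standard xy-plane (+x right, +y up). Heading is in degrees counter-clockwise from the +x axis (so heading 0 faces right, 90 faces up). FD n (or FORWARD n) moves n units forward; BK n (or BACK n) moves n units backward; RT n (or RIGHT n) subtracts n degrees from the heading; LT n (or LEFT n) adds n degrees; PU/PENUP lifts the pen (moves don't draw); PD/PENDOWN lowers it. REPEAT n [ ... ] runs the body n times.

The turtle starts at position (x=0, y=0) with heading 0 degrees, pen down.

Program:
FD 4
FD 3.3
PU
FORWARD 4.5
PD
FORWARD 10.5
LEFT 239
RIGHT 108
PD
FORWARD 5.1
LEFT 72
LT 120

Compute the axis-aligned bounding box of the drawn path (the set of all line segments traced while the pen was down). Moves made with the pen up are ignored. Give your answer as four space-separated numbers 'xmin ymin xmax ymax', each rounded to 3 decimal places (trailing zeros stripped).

Answer: 0 0 22.3 3.849

Derivation:
Executing turtle program step by step:
Start: pos=(0,0), heading=0, pen down
FD 4: (0,0) -> (4,0) [heading=0, draw]
FD 3.3: (4,0) -> (7.3,0) [heading=0, draw]
PU: pen up
FD 4.5: (7.3,0) -> (11.8,0) [heading=0, move]
PD: pen down
FD 10.5: (11.8,0) -> (22.3,0) [heading=0, draw]
LT 239: heading 0 -> 239
RT 108: heading 239 -> 131
PD: pen down
FD 5.1: (22.3,0) -> (18.954,3.849) [heading=131, draw]
LT 72: heading 131 -> 203
LT 120: heading 203 -> 323
Final: pos=(18.954,3.849), heading=323, 4 segment(s) drawn

Segment endpoints: x in {0, 4, 7.3, 11.8, 18.954, 22.3}, y in {0, 3.849}
xmin=0, ymin=0, xmax=22.3, ymax=3.849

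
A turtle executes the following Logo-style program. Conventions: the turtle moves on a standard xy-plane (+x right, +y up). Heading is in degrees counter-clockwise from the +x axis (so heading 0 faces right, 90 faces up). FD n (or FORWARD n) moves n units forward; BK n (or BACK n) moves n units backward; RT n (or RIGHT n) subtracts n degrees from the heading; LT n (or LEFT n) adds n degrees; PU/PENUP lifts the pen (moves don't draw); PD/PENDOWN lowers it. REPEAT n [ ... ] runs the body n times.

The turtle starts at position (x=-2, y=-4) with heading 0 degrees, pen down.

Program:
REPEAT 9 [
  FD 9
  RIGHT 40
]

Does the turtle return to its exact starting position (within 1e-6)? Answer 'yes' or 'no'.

Executing turtle program step by step:
Start: pos=(-2,-4), heading=0, pen down
REPEAT 9 [
  -- iteration 1/9 --
  FD 9: (-2,-4) -> (7,-4) [heading=0, draw]
  RT 40: heading 0 -> 320
  -- iteration 2/9 --
  FD 9: (7,-4) -> (13.894,-9.785) [heading=320, draw]
  RT 40: heading 320 -> 280
  -- iteration 3/9 --
  FD 9: (13.894,-9.785) -> (15.457,-18.648) [heading=280, draw]
  RT 40: heading 280 -> 240
  -- iteration 4/9 --
  FD 9: (15.457,-18.648) -> (10.957,-26.443) [heading=240, draw]
  RT 40: heading 240 -> 200
  -- iteration 5/9 --
  FD 9: (10.957,-26.443) -> (2.5,-29.521) [heading=200, draw]
  RT 40: heading 200 -> 160
  -- iteration 6/9 --
  FD 9: (2.5,-29.521) -> (-5.957,-26.443) [heading=160, draw]
  RT 40: heading 160 -> 120
  -- iteration 7/9 --
  FD 9: (-5.957,-26.443) -> (-10.457,-18.648) [heading=120, draw]
  RT 40: heading 120 -> 80
  -- iteration 8/9 --
  FD 9: (-10.457,-18.648) -> (-8.894,-9.785) [heading=80, draw]
  RT 40: heading 80 -> 40
  -- iteration 9/9 --
  FD 9: (-8.894,-9.785) -> (-2,-4) [heading=40, draw]
  RT 40: heading 40 -> 0
]
Final: pos=(-2,-4), heading=0, 9 segment(s) drawn

Start position: (-2, -4)
Final position: (-2, -4)
Distance = 0; < 1e-6 -> CLOSED

Answer: yes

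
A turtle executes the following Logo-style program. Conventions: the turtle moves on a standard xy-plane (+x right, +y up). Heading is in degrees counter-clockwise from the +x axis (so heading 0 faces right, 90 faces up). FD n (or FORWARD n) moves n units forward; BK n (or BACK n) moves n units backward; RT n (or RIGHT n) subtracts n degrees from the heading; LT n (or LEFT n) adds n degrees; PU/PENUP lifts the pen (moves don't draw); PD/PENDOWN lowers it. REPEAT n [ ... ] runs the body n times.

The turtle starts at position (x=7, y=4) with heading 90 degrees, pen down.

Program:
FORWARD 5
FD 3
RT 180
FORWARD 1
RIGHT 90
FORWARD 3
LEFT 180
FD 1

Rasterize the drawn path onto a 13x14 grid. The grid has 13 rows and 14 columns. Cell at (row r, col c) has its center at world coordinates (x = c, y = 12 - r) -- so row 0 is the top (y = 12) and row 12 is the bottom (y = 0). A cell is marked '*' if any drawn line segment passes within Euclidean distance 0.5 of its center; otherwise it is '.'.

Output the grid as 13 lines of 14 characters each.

Answer: .......*......
....****......
.......*......
.......*......
.......*......
.......*......
.......*......
.......*......
.......*......
..............
..............
..............
..............

Derivation:
Segment 0: (7,4) -> (7,9)
Segment 1: (7,9) -> (7,12)
Segment 2: (7,12) -> (7,11)
Segment 3: (7,11) -> (4,11)
Segment 4: (4,11) -> (5,11)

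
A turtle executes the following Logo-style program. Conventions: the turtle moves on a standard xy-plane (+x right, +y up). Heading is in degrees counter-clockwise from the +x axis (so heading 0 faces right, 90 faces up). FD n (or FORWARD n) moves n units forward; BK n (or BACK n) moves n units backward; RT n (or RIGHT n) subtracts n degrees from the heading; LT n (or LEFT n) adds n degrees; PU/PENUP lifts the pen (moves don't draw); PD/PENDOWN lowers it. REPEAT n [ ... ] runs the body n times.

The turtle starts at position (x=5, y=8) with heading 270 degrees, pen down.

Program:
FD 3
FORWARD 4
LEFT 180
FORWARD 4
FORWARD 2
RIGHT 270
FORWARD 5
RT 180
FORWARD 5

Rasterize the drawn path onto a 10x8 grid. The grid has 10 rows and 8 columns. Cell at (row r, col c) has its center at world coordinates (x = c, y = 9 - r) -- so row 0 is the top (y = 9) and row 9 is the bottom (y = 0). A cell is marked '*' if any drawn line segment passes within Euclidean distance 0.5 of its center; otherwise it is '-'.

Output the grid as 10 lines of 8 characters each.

Segment 0: (5,8) -> (5,5)
Segment 1: (5,5) -> (5,1)
Segment 2: (5,1) -> (5,5)
Segment 3: (5,5) -> (5,7)
Segment 4: (5,7) -> (0,7)
Segment 5: (0,7) -> (5,7)

Answer: --------
-----*--
******--
-----*--
-----*--
-----*--
-----*--
-----*--
-----*--
--------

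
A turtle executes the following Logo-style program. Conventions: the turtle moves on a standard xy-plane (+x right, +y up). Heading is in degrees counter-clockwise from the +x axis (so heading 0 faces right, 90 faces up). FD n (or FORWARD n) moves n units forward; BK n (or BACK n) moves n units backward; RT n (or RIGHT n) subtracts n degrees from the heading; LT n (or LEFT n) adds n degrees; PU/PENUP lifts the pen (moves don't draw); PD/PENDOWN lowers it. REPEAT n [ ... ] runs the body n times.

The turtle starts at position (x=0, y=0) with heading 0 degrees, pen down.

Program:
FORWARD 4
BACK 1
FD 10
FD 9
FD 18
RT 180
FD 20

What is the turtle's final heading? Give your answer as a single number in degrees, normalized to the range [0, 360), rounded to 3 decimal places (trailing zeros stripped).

Executing turtle program step by step:
Start: pos=(0,0), heading=0, pen down
FD 4: (0,0) -> (4,0) [heading=0, draw]
BK 1: (4,0) -> (3,0) [heading=0, draw]
FD 10: (3,0) -> (13,0) [heading=0, draw]
FD 9: (13,0) -> (22,0) [heading=0, draw]
FD 18: (22,0) -> (40,0) [heading=0, draw]
RT 180: heading 0 -> 180
FD 20: (40,0) -> (20,0) [heading=180, draw]
Final: pos=(20,0), heading=180, 6 segment(s) drawn

Answer: 180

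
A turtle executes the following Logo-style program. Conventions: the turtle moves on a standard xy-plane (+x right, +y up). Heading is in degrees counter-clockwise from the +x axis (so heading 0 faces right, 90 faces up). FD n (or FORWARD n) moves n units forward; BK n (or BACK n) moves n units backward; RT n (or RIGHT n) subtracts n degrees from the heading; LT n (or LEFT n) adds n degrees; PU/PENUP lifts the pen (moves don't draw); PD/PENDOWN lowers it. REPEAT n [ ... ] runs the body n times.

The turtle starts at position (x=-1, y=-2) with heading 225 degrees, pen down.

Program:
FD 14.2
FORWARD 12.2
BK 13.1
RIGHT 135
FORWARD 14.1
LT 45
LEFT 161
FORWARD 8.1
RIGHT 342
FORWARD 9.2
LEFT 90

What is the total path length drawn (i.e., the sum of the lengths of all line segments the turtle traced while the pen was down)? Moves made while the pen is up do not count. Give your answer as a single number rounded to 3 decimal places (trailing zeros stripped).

Answer: 70.9

Derivation:
Executing turtle program step by step:
Start: pos=(-1,-2), heading=225, pen down
FD 14.2: (-1,-2) -> (-11.041,-12.041) [heading=225, draw]
FD 12.2: (-11.041,-12.041) -> (-19.668,-20.668) [heading=225, draw]
BK 13.1: (-19.668,-20.668) -> (-10.405,-11.405) [heading=225, draw]
RT 135: heading 225 -> 90
FD 14.1: (-10.405,-11.405) -> (-10.405,2.695) [heading=90, draw]
LT 45: heading 90 -> 135
LT 161: heading 135 -> 296
FD 8.1: (-10.405,2.695) -> (-6.854,-4.585) [heading=296, draw]
RT 342: heading 296 -> 314
FD 9.2: (-6.854,-4.585) -> (-0.463,-11.203) [heading=314, draw]
LT 90: heading 314 -> 44
Final: pos=(-0.463,-11.203), heading=44, 6 segment(s) drawn

Segment lengths:
  seg 1: (-1,-2) -> (-11.041,-12.041), length = 14.2
  seg 2: (-11.041,-12.041) -> (-19.668,-20.668), length = 12.2
  seg 3: (-19.668,-20.668) -> (-10.405,-11.405), length = 13.1
  seg 4: (-10.405,-11.405) -> (-10.405,2.695), length = 14.1
  seg 5: (-10.405,2.695) -> (-6.854,-4.585), length = 8.1
  seg 6: (-6.854,-4.585) -> (-0.463,-11.203), length = 9.2
Total = 70.9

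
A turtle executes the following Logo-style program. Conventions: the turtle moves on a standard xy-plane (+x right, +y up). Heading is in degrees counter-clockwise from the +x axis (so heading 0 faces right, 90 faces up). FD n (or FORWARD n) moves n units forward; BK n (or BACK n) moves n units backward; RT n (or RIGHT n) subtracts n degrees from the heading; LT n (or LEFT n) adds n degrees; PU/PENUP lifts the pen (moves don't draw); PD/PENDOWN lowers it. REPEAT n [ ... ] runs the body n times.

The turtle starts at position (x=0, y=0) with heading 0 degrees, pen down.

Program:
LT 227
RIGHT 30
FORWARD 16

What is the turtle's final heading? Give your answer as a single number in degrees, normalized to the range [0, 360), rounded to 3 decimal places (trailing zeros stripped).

Answer: 197

Derivation:
Executing turtle program step by step:
Start: pos=(0,0), heading=0, pen down
LT 227: heading 0 -> 227
RT 30: heading 227 -> 197
FD 16: (0,0) -> (-15.301,-4.678) [heading=197, draw]
Final: pos=(-15.301,-4.678), heading=197, 1 segment(s) drawn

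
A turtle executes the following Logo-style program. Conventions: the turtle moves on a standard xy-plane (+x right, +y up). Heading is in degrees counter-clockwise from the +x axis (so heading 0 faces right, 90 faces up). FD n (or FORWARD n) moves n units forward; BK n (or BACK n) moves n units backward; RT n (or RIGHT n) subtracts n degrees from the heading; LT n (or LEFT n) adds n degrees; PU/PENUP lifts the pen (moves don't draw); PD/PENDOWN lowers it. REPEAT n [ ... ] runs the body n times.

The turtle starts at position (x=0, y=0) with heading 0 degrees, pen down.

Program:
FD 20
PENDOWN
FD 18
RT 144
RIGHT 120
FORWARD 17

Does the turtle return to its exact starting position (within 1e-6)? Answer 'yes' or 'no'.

Executing turtle program step by step:
Start: pos=(0,0), heading=0, pen down
FD 20: (0,0) -> (20,0) [heading=0, draw]
PD: pen down
FD 18: (20,0) -> (38,0) [heading=0, draw]
RT 144: heading 0 -> 216
RT 120: heading 216 -> 96
FD 17: (38,0) -> (36.223,16.907) [heading=96, draw]
Final: pos=(36.223,16.907), heading=96, 3 segment(s) drawn

Start position: (0, 0)
Final position: (36.223, 16.907)
Distance = 39.974; >= 1e-6 -> NOT closed

Answer: no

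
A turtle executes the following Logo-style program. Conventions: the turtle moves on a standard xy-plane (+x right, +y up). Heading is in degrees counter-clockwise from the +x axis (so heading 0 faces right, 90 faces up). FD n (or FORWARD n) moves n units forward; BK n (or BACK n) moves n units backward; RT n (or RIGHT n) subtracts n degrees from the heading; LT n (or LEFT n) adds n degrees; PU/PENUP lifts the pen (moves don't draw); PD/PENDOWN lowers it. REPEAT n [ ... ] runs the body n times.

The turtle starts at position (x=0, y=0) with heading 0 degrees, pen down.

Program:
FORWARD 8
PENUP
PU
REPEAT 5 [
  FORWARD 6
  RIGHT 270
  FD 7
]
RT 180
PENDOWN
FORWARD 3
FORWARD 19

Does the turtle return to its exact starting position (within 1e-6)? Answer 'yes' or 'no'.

Executing turtle program step by step:
Start: pos=(0,0), heading=0, pen down
FD 8: (0,0) -> (8,0) [heading=0, draw]
PU: pen up
PU: pen up
REPEAT 5 [
  -- iteration 1/5 --
  FD 6: (8,0) -> (14,0) [heading=0, move]
  RT 270: heading 0 -> 90
  FD 7: (14,0) -> (14,7) [heading=90, move]
  -- iteration 2/5 --
  FD 6: (14,7) -> (14,13) [heading=90, move]
  RT 270: heading 90 -> 180
  FD 7: (14,13) -> (7,13) [heading=180, move]
  -- iteration 3/5 --
  FD 6: (7,13) -> (1,13) [heading=180, move]
  RT 270: heading 180 -> 270
  FD 7: (1,13) -> (1,6) [heading=270, move]
  -- iteration 4/5 --
  FD 6: (1,6) -> (1,0) [heading=270, move]
  RT 270: heading 270 -> 0
  FD 7: (1,0) -> (8,0) [heading=0, move]
  -- iteration 5/5 --
  FD 6: (8,0) -> (14,0) [heading=0, move]
  RT 270: heading 0 -> 90
  FD 7: (14,0) -> (14,7) [heading=90, move]
]
RT 180: heading 90 -> 270
PD: pen down
FD 3: (14,7) -> (14,4) [heading=270, draw]
FD 19: (14,4) -> (14,-15) [heading=270, draw]
Final: pos=(14,-15), heading=270, 3 segment(s) drawn

Start position: (0, 0)
Final position: (14, -15)
Distance = 20.518; >= 1e-6 -> NOT closed

Answer: no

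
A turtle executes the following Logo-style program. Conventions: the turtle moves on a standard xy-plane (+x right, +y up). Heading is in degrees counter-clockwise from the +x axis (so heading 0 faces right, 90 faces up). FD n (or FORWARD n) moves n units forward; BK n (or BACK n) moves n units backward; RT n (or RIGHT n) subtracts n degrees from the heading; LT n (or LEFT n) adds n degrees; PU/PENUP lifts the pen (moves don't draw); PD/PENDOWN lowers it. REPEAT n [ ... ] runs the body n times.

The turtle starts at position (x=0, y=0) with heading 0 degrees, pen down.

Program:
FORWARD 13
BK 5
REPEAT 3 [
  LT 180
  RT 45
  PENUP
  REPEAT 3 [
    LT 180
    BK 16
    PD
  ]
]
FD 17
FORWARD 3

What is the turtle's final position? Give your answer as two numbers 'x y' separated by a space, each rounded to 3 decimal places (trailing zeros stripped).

Executing turtle program step by step:
Start: pos=(0,0), heading=0, pen down
FD 13: (0,0) -> (13,0) [heading=0, draw]
BK 5: (13,0) -> (8,0) [heading=0, draw]
REPEAT 3 [
  -- iteration 1/3 --
  LT 180: heading 0 -> 180
  RT 45: heading 180 -> 135
  PU: pen up
  REPEAT 3 [
    -- iteration 1/3 --
    LT 180: heading 135 -> 315
    BK 16: (8,0) -> (-3.314,11.314) [heading=315, move]
    PD: pen down
    -- iteration 2/3 --
    LT 180: heading 315 -> 135
    BK 16: (-3.314,11.314) -> (8,0) [heading=135, draw]
    PD: pen down
    -- iteration 3/3 --
    LT 180: heading 135 -> 315
    BK 16: (8,0) -> (-3.314,11.314) [heading=315, draw]
    PD: pen down
  ]
  -- iteration 2/3 --
  LT 180: heading 315 -> 135
  RT 45: heading 135 -> 90
  PU: pen up
  REPEAT 3 [
    -- iteration 1/3 --
    LT 180: heading 90 -> 270
    BK 16: (-3.314,11.314) -> (-3.314,27.314) [heading=270, move]
    PD: pen down
    -- iteration 2/3 --
    LT 180: heading 270 -> 90
    BK 16: (-3.314,27.314) -> (-3.314,11.314) [heading=90, draw]
    PD: pen down
    -- iteration 3/3 --
    LT 180: heading 90 -> 270
    BK 16: (-3.314,11.314) -> (-3.314,27.314) [heading=270, draw]
    PD: pen down
  ]
  -- iteration 3/3 --
  LT 180: heading 270 -> 90
  RT 45: heading 90 -> 45
  PU: pen up
  REPEAT 3 [
    -- iteration 1/3 --
    LT 180: heading 45 -> 225
    BK 16: (-3.314,27.314) -> (8,38.627) [heading=225, move]
    PD: pen down
    -- iteration 2/3 --
    LT 180: heading 225 -> 45
    BK 16: (8,38.627) -> (-3.314,27.314) [heading=45, draw]
    PD: pen down
    -- iteration 3/3 --
    LT 180: heading 45 -> 225
    BK 16: (-3.314,27.314) -> (8,38.627) [heading=225, draw]
    PD: pen down
  ]
]
FD 17: (8,38.627) -> (-4.021,26.607) [heading=225, draw]
FD 3: (-4.021,26.607) -> (-6.142,24.485) [heading=225, draw]
Final: pos=(-6.142,24.485), heading=225, 10 segment(s) drawn

Answer: -6.142 24.485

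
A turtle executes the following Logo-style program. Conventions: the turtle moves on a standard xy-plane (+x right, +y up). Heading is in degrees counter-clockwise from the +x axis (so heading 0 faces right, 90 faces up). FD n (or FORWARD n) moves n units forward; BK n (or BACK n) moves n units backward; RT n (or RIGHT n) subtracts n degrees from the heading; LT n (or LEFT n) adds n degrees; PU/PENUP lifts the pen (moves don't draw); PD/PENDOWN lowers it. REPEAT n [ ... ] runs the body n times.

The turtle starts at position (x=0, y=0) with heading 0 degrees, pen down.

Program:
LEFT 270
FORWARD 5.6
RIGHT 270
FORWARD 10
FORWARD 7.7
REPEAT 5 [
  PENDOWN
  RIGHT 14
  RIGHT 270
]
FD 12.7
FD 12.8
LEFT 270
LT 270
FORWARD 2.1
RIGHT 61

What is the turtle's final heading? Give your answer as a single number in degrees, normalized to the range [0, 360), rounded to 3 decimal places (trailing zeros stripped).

Answer: 139

Derivation:
Executing turtle program step by step:
Start: pos=(0,0), heading=0, pen down
LT 270: heading 0 -> 270
FD 5.6: (0,0) -> (0,-5.6) [heading=270, draw]
RT 270: heading 270 -> 0
FD 10: (0,-5.6) -> (10,-5.6) [heading=0, draw]
FD 7.7: (10,-5.6) -> (17.7,-5.6) [heading=0, draw]
REPEAT 5 [
  -- iteration 1/5 --
  PD: pen down
  RT 14: heading 0 -> 346
  RT 270: heading 346 -> 76
  -- iteration 2/5 --
  PD: pen down
  RT 14: heading 76 -> 62
  RT 270: heading 62 -> 152
  -- iteration 3/5 --
  PD: pen down
  RT 14: heading 152 -> 138
  RT 270: heading 138 -> 228
  -- iteration 4/5 --
  PD: pen down
  RT 14: heading 228 -> 214
  RT 270: heading 214 -> 304
  -- iteration 5/5 --
  PD: pen down
  RT 14: heading 304 -> 290
  RT 270: heading 290 -> 20
]
FD 12.7: (17.7,-5.6) -> (29.634,-1.256) [heading=20, draw]
FD 12.8: (29.634,-1.256) -> (41.662,3.122) [heading=20, draw]
LT 270: heading 20 -> 290
LT 270: heading 290 -> 200
FD 2.1: (41.662,3.122) -> (39.689,2.403) [heading=200, draw]
RT 61: heading 200 -> 139
Final: pos=(39.689,2.403), heading=139, 6 segment(s) drawn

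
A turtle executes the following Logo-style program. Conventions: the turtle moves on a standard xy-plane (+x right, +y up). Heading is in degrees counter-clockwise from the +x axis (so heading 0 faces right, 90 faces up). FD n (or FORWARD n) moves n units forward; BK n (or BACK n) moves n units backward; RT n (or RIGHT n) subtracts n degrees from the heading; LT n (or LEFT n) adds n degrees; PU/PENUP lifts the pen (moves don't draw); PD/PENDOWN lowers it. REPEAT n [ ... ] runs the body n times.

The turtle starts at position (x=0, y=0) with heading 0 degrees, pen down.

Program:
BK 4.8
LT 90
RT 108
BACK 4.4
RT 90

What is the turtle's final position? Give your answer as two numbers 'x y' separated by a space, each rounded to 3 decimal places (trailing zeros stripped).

Executing turtle program step by step:
Start: pos=(0,0), heading=0, pen down
BK 4.8: (0,0) -> (-4.8,0) [heading=0, draw]
LT 90: heading 0 -> 90
RT 108: heading 90 -> 342
BK 4.4: (-4.8,0) -> (-8.985,1.36) [heading=342, draw]
RT 90: heading 342 -> 252
Final: pos=(-8.985,1.36), heading=252, 2 segment(s) drawn

Answer: -8.985 1.36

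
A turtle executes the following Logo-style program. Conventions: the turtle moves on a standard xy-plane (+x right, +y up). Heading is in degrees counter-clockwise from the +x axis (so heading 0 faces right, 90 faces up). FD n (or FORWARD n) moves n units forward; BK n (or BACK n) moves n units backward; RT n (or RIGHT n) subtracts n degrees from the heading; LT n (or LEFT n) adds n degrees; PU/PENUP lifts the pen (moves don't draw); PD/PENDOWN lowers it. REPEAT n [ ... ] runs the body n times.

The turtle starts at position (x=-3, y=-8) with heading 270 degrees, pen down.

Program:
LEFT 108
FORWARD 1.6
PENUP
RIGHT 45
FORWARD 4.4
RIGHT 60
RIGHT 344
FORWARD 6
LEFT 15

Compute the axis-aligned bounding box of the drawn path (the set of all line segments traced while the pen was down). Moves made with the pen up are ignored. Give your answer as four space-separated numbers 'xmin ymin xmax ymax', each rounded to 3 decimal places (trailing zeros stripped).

Executing turtle program step by step:
Start: pos=(-3,-8), heading=270, pen down
LT 108: heading 270 -> 18
FD 1.6: (-3,-8) -> (-1.478,-7.506) [heading=18, draw]
PU: pen up
RT 45: heading 18 -> 333
FD 4.4: (-1.478,-7.506) -> (2.442,-9.503) [heading=333, move]
RT 60: heading 333 -> 273
RT 344: heading 273 -> 289
FD 6: (2.442,-9.503) -> (4.396,-15.176) [heading=289, move]
LT 15: heading 289 -> 304
Final: pos=(4.396,-15.176), heading=304, 1 segment(s) drawn

Segment endpoints: x in {-3, -1.478}, y in {-8, -7.506}
xmin=-3, ymin=-8, xmax=-1.478, ymax=-7.506

Answer: -3 -8 -1.478 -7.506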